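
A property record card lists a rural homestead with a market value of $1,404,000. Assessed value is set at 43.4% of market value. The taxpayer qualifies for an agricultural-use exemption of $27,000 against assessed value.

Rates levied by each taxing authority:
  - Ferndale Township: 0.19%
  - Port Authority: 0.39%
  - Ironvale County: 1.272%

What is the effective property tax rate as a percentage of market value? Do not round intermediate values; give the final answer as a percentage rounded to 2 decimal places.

0.77%

Assessed value = $1,404,000 × 0.434 = $609,336
Taxable value = $609,336 − $27,000 = $582,336
Ferndale Township: $582,336 × 0.0019 = $1,106.4384
Port Authority: $582,336 × 0.0039 = $2,271.1104
Ironvale County: $582,336 × 0.01272 = $7,407.31392
Total tax = $10,784.86272
Effective rate = $10,784.86272 ÷ $1,404,000 = 0.77% of market value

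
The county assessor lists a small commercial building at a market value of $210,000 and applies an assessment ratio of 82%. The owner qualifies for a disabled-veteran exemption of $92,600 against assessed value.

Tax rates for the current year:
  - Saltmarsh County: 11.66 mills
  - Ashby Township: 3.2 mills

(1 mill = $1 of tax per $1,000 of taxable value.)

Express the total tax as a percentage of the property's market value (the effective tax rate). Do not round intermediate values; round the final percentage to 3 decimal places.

0.563%

Assessed value = $210,000 × 0.82 = $172,200
Taxable value = $172,200 − $92,600 = $79,600
Saltmarsh County: $79,600 × 0.01166 = $928.136
Ashby Township: $79,600 × 0.0032 = $254.72
Total tax = $1,182.856
Effective rate = $1,182.856 ÷ $210,000 = 0.563% of market value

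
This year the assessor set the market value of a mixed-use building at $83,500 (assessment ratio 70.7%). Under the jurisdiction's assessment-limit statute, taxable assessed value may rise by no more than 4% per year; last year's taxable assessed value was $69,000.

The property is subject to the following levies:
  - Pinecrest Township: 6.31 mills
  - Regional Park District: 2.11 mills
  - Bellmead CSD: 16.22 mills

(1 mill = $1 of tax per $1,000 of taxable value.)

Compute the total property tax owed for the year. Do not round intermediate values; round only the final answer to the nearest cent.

$1,454.61

Uncapped assessed value = $83,500 × 0.707 = $59,034.5
Cap limit = $69,000 × 1.04 = $71,760
Taxable assessed value = min($59,034.5, $71,760) = $59,034.5 (cap does not bind)
Pinecrest Township: $59,034.5 × 0.00631 = $372.507695
Regional Park District: $59,034.5 × 0.00211 = $124.562795
Bellmead CSD: $59,034.5 × 0.01622 = $957.53959
Total = $1,454.61008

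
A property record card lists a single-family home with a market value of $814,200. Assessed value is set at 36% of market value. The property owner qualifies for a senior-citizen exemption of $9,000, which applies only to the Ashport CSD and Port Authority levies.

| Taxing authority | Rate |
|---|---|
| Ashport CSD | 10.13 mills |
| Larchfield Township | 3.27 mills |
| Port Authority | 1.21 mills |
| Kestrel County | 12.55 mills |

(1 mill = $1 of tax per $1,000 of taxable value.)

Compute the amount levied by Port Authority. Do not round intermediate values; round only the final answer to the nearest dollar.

Assessed value = $814,200 × 0.36 = $293,112
Port Authority taxable value = $293,112 − $9,000 = $284,112
Port Authority levy = $284,112 × 0.00121 = $343.77552

$344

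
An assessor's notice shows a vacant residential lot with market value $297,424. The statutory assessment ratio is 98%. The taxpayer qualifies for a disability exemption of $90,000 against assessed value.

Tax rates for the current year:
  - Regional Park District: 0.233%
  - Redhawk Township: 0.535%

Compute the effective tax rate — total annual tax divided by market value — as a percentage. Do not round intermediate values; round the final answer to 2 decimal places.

Assessed value = $297,424 × 0.98 = $291,475.52
Taxable value = $291,475.52 − $90,000 = $201,475.52
Regional Park District: $201,475.52 × 0.00233 = $469.4379616
Redhawk Township: $201,475.52 × 0.00535 = $1,077.894032
Total tax = $1,547.3319936
Effective rate = $1,547.3319936 ÷ $297,424 = 0.52% of market value

0.52%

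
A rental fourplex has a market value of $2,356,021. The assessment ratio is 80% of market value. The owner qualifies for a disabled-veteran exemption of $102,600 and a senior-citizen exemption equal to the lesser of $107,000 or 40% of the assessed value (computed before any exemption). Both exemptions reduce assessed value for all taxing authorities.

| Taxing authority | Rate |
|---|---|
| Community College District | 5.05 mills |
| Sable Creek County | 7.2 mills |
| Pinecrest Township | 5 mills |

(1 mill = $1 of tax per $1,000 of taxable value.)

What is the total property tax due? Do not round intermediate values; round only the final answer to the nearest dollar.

$28,897

Assessed value = $2,356,021 × 0.8 = $1,884,816.8
Senior-citizen exemption = min($107,000, 40% × $1,884,816.8) = min($107,000, $753,926.72) = $107,000 (dollar cap binds)
Taxable value = $1,884,816.8 − $102,600 − $107,000 = $1,675,216.8
Community College District: $1,675,216.8 × 0.00505 = $8,459.84484
Sable Creek County: $1,675,216.8 × 0.0072 = $12,061.56096
Pinecrest Township: $1,675,216.8 × 0.005 = $8,376.084
Total = $28,897.4898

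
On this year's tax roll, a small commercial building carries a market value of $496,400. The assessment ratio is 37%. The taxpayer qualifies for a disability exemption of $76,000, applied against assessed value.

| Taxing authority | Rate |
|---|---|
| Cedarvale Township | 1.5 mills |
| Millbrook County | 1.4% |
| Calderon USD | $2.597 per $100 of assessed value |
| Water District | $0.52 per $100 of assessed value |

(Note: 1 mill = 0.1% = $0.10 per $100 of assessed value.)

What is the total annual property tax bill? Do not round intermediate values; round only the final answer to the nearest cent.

$5,024.87

Assessed value = $496,400 × 0.37 = $183,668
Taxable value = $183,668 − $76,000 = $107,668
Cedarvale Township: $107,668 × 0.0015 = $161.502
Millbrook County: $107,668 × 0.014 = $1,507.352
Calderon USD: $107,668 × 0.02597 = $2,796.13796
Water District: $107,668 × 0.0052 = $559.8736
Total = $5,024.86556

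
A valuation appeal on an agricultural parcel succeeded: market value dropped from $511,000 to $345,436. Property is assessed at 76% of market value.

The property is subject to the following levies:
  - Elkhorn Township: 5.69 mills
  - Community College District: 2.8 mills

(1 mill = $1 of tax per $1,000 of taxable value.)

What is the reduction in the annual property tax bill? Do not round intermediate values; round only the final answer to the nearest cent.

$1,068.29

Old assessed value = $511,000 × 0.76 = $388,360
New assessed value = $345,436 × 0.76 = $262,531.36
Combined rate = 0.00569 + 0.0028 = 0.00849
Old tax = $388,360 × 0.00849 = $3,297.1764
New tax = $262,531.36 × 0.00849 = $2,228.8912464
Reduction = $3,297.1764 − $2,228.8912464 = $1,068.2851536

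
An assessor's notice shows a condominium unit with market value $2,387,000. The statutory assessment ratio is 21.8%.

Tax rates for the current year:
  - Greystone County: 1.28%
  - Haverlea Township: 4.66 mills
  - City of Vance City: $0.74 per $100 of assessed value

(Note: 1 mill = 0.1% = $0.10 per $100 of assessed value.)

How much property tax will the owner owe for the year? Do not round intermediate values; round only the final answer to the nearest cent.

Assessed value = $2,387,000 × 0.218 = $520,366
Greystone County: $520,366 × 0.0128 = $6,660.6848
Haverlea Township: $520,366 × 0.00466 = $2,424.90556
City of Vance City: $520,366 × 0.0074 = $3,850.7084
Total = $12,936.29876

$12,936.30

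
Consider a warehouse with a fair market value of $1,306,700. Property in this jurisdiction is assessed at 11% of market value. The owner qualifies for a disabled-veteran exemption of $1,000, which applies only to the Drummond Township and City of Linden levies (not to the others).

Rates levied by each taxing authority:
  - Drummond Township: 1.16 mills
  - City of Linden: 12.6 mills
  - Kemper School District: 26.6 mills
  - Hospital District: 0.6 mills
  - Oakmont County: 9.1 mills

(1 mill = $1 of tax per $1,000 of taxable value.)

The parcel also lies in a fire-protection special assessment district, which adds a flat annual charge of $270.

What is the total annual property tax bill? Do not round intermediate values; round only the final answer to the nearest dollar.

Assessed value = $1,306,700 × 0.11 = $143,737
Drummond Township: ($143,737 − $1,000) × 0.00116 = $142,737 × 0.00116 = $165.57492
City of Linden: ($143,737 − $1,000) × 0.0126 = $142,737 × 0.0126 = $1,798.4862
Kemper School District: $143,737 × 0.0266 = $3,823.4042
Hospital District: $143,737 × 0.0006 = $86.2422
Oakmont County: $143,737 × 0.0091 = $1,308.0067
Levies subtotal = $7,181.71422
Total = $7,181.71422 + $270 = $7,451.71422

$7,452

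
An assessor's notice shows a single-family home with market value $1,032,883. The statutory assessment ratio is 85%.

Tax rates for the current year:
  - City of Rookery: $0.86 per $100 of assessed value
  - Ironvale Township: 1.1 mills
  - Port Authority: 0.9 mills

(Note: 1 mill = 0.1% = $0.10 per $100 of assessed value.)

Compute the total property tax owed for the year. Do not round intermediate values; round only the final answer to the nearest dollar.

Assessed value = $1,032,883 × 0.85 = $877,950.55
City of Rookery: $877,950.55 × 0.0086 = $7,550.37473
Ironvale Township: $877,950.55 × 0.0011 = $965.745605
Port Authority: $877,950.55 × 0.0009 = $790.155495
Total = $9,306.27583

$9,306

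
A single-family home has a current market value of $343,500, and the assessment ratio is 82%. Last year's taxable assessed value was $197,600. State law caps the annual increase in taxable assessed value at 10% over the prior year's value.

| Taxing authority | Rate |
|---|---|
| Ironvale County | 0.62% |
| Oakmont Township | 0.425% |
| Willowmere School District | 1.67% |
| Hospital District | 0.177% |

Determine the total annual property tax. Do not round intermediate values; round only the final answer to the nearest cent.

$6,286.05

Uncapped assessed value = $343,500 × 0.82 = $281,670
Cap limit = $197,600 × 1.1 = $217,360
Taxable assessed value = min($281,670, $217,360) = $217,360 (cap binds)
Ironvale County: $217,360 × 0.0062 = $1,347.632
Oakmont Township: $217,360 × 0.00425 = $923.78
Willowmere School District: $217,360 × 0.0167 = $3,629.912
Hospital District: $217,360 × 0.00177 = $384.7272
Total = $6,286.0512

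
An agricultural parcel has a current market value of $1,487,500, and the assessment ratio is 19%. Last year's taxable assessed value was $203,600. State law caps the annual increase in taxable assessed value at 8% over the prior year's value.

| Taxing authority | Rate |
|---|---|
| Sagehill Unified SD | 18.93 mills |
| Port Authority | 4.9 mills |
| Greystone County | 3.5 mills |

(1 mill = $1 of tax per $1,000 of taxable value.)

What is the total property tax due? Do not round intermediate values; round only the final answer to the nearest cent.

$6,009.54

Uncapped assessed value = $1,487,500 × 0.19 = $282,625
Cap limit = $203,600 × 1.08 = $219,888
Taxable assessed value = min($282,625, $219,888) = $219,888 (cap binds)
Sagehill Unified SD: $219,888 × 0.01893 = $4,162.47984
Port Authority: $219,888 × 0.0049 = $1,077.4512
Greystone County: $219,888 × 0.0035 = $769.608
Total = $6,009.53904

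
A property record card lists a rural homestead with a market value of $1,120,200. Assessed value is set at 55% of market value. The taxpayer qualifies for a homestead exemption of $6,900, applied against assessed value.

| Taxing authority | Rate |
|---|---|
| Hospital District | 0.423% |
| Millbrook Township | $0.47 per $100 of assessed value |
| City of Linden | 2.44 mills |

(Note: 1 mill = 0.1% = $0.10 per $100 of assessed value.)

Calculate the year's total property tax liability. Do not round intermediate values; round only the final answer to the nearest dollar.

$6,927

Assessed value = $1,120,200 × 0.55 = $616,110
Taxable value = $616,110 − $6,900 = $609,210
Hospital District: $609,210 × 0.00423 = $2,576.9583
Millbrook Township: $609,210 × 0.0047 = $2,863.287
City of Linden: $609,210 × 0.00244 = $1,486.4724
Total = $6,926.7177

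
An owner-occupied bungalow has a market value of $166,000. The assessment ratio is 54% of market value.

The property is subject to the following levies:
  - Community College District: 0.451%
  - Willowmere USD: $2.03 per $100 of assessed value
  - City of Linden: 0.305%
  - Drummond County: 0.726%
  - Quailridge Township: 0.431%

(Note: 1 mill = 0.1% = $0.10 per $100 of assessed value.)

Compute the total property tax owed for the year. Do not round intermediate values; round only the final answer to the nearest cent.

$3,534.51

Assessed value = $166,000 × 0.54 = $89,640
Community College District: $89,640 × 0.00451 = $404.2764
Willowmere USD: $89,640 × 0.0203 = $1,819.692
City of Linden: $89,640 × 0.00305 = $273.402
Drummond County: $89,640 × 0.00726 = $650.7864
Quailridge Township: $89,640 × 0.00431 = $386.3484
Total = $3,534.5052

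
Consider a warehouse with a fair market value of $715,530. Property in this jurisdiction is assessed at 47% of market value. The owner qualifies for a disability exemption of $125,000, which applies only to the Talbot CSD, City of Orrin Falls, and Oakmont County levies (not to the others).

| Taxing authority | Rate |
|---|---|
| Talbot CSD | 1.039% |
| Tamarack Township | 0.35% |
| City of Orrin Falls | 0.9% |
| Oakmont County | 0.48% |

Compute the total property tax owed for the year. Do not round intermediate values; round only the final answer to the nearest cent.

$6,288.37

Assessed value = $715,530 × 0.47 = $336,299.1
Talbot CSD: ($336,299.1 − $125,000) × 0.01039 = $211,299.1 × 0.01039 = $2,195.397649
Tamarack Township: $336,299.1 × 0.0035 = $1,177.04685
City of Orrin Falls: ($336,299.1 − $125,000) × 0.009 = $211,299.1 × 0.009 = $1,901.6919
Oakmont County: ($336,299.1 − $125,000) × 0.0048 = $211,299.1 × 0.0048 = $1,014.23568
Total = $6,288.372079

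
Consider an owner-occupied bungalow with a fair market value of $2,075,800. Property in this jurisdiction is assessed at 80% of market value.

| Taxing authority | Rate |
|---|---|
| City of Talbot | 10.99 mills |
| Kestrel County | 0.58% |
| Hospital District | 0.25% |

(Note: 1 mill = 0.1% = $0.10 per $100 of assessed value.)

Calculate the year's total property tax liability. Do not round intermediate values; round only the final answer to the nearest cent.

Assessed value = $2,075,800 × 0.8 = $1,660,640
City of Talbot: $1,660,640 × 0.01099 = $18,250.4336
Kestrel County: $1,660,640 × 0.0058 = $9,631.712
Hospital District: $1,660,640 × 0.0025 = $4,151.6
Total = $32,033.7456

$32,033.75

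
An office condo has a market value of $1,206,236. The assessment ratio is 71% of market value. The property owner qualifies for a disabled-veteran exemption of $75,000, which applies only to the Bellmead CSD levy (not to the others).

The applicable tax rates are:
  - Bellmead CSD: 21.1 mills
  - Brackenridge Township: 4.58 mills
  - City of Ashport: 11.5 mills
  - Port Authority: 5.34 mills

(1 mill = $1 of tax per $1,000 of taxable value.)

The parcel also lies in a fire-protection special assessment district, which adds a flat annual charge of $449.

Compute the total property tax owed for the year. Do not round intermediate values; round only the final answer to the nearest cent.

$35,281.80

Assessed value = $1,206,236 × 0.71 = $856,427.56
Bellmead CSD: ($856,427.56 − $75,000) × 0.0211 = $781,427.56 × 0.0211 = $16,488.121516
Brackenridge Township: $856,427.56 × 0.00458 = $3,922.4382248
City of Ashport: $856,427.56 × 0.0115 = $9,848.91694
Port Authority: $856,427.56 × 0.00534 = $4,573.3231704
Levies subtotal = $34,832.7998512
Total = $34,832.7998512 + $449 = $35,281.7998512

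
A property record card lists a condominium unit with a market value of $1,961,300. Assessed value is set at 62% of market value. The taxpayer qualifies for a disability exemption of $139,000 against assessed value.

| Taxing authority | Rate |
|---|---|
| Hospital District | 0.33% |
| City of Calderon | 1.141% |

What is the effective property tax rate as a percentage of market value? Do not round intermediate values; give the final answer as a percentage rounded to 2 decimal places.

Assessed value = $1,961,300 × 0.62 = $1,216,006
Taxable value = $1,216,006 − $139,000 = $1,077,006
Hospital District: $1,077,006 × 0.0033 = $3,554.1198
City of Calderon: $1,077,006 × 0.01141 = $12,288.63846
Total tax = $15,842.75826
Effective rate = $15,842.75826 ÷ $1,961,300 = 0.81% of market value

0.81%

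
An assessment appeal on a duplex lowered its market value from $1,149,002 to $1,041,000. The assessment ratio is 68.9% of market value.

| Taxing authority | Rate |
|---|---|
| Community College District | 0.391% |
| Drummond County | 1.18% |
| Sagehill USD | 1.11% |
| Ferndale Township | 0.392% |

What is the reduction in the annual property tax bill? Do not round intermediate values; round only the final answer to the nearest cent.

Old assessed value = $1,149,002 × 0.689 = $791,662.378
New assessed value = $1,041,000 × 0.689 = $717,249
Combined rate = 0.00391 + 0.0118 + 0.0111 + 0.00392 = 0.03073
Old tax = $791,662.378 × 0.03073 = $24,327.78487594
New tax = $717,249 × 0.03073 = $22,041.06177
Reduction = $24,327.78487594 − $22,041.06177 = $2,286.72310594

$2,286.72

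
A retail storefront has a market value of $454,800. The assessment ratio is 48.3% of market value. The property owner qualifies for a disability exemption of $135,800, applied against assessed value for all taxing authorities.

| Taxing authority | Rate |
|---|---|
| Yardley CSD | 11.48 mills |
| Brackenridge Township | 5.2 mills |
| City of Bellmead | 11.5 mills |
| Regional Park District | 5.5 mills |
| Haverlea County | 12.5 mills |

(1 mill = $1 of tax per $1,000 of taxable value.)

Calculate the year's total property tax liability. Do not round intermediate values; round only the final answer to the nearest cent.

Assessed value = $454,800 × 0.483 = $219,668.4
Taxable value = $219,668.4 − $135,800 = $83,868.4
Yardley CSD: $83,868.4 × 0.01148 = $962.809232
Brackenridge Township: $83,868.4 × 0.0052 = $436.11568
City of Bellmead: $83,868.4 × 0.0115 = $964.4866
Regional Park District: $83,868.4 × 0.0055 = $461.2762
Haverlea County: $83,868.4 × 0.0125 = $1,048.355
Total = $962.809232 + $436.11568 + $964.4866 + $461.2762 + $1,048.355 = $3,873.042712

$3,873.04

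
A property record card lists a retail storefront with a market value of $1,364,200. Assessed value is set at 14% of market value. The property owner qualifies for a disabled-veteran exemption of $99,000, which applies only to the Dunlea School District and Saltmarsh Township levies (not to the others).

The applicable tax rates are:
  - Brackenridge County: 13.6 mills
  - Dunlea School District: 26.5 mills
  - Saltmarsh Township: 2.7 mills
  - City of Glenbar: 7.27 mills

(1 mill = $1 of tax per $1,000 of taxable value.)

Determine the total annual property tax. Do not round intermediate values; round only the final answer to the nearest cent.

$6,671.97

Assessed value = $1,364,200 × 0.14 = $190,988
Brackenridge County: $190,988 × 0.0136 = $2,597.4368
Dunlea School District: ($190,988 − $99,000) × 0.0265 = $91,988 × 0.0265 = $2,437.682
Saltmarsh Township: ($190,988 − $99,000) × 0.0027 = $91,988 × 0.0027 = $248.3676
City of Glenbar: $190,988 × 0.00727 = $1,388.48276
Total = $6,671.96916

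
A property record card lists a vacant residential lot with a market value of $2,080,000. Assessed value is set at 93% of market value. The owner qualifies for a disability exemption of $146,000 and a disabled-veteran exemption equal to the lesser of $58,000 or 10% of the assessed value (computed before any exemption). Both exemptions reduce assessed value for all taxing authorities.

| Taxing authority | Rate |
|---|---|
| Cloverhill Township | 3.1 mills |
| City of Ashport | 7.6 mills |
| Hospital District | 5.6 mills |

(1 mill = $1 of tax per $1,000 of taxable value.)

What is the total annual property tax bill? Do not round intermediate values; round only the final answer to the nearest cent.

Assessed value = $2,080,000 × 0.93 = $1,934,400
Disabled-veteran exemption = min($58,000, 10% × $1,934,400) = min($58,000, $193,440) = $58,000 (dollar cap binds)
Taxable value = $1,934,400 − $146,000 − $58,000 = $1,730,400
Cloverhill Township: $1,730,400 × 0.0031 = $5,364.24
City of Ashport: $1,730,400 × 0.0076 = $13,151.04
Hospital District: $1,730,400 × 0.0056 = $9,690.24
Total = $28,205.52

$28,205.52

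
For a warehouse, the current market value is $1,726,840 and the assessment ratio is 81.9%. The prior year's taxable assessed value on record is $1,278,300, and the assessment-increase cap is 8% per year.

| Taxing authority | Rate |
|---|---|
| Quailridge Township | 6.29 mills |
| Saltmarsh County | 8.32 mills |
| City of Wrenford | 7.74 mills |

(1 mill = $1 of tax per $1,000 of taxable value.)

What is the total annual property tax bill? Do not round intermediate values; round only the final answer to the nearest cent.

$30,855.61

Uncapped assessed value = $1,726,840 × 0.819 = $1,414,281.96
Cap limit = $1,278,300 × 1.08 = $1,380,564
Taxable assessed value = min($1,414,281.96, $1,380,564) = $1,380,564 (cap binds)
Quailridge Township: $1,380,564 × 0.00629 = $8,683.74756
Saltmarsh County: $1,380,564 × 0.00832 = $11,486.29248
City of Wrenford: $1,380,564 × 0.00774 = $10,685.56536
Total = $30,855.6054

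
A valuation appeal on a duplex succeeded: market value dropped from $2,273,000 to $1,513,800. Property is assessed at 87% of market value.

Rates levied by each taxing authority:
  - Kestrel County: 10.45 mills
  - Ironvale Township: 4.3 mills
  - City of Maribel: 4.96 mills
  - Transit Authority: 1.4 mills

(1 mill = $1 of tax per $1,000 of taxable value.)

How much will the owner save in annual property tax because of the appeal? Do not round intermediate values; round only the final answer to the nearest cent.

$13,943.24

Old assessed value = $2,273,000 × 0.87 = $1,977,510
New assessed value = $1,513,800 × 0.87 = $1,317,006
Combined rate = 0.01045 + 0.0043 + 0.00496 + 0.0014 = 0.02111
Old tax = $1,977,510 × 0.02111 = $41,745.2361
New tax = $1,317,006 × 0.02111 = $27,801.99666
Reduction = $41,745.2361 − $27,801.99666 = $13,943.23944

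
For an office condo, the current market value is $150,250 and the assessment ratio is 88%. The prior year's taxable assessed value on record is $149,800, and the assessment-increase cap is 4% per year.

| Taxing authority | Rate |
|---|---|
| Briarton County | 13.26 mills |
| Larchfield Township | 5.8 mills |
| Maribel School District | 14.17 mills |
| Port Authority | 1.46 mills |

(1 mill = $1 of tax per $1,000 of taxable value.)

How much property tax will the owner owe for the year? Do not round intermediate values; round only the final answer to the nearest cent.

$4,586.71

Uncapped assessed value = $150,250 × 0.88 = $132,220
Cap limit = $149,800 × 1.04 = $155,792
Taxable assessed value = min($132,220, $155,792) = $132,220 (cap does not bind)
Briarton County: $132,220 × 0.01326 = $1,753.2372
Larchfield Township: $132,220 × 0.0058 = $766.876
Maribel School District: $132,220 × 0.01417 = $1,873.5574
Port Authority: $132,220 × 0.00146 = $193.0412
Total = $4,586.7118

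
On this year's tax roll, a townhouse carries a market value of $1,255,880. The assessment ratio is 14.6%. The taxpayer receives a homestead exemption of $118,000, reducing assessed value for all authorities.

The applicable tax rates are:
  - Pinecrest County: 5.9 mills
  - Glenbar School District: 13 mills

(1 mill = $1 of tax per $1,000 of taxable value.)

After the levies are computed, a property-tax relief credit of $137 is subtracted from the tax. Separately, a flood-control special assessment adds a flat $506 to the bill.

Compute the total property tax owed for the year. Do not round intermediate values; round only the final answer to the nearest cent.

$1,604.28

Assessed value = $1,255,880 × 0.146 = $183,358.48
Taxable value = $183,358.48 − $118,000 = $65,358.48
Pinecrest County: $65,358.48 × 0.0059 = $385.615032
Glenbar School District: $65,358.48 × 0.013 = $849.66024
Levies subtotal = $1,235.275272
After credit = $1,235.275272 − $137 = $1,098.275272
Total = $1,098.275272 + $506 = $1,604.275272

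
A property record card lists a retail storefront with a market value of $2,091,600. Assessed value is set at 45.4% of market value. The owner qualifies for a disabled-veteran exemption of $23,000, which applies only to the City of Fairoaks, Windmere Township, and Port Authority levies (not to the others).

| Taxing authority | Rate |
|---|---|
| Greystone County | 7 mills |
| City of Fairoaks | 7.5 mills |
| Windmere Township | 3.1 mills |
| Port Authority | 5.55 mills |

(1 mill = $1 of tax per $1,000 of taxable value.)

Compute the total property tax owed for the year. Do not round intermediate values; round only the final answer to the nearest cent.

Assessed value = $2,091,600 × 0.454 = $949,586.4
Greystone County: $949,586.4 × 0.007 = $6,647.1048
City of Fairoaks: ($949,586.4 − $23,000) × 0.0075 = $926,586.4 × 0.0075 = $6,949.398
Windmere Township: ($949,586.4 − $23,000) × 0.0031 = $926,586.4 × 0.0031 = $2,872.41784
Port Authority: ($949,586.4 − $23,000) × 0.00555 = $926,586.4 × 0.00555 = $5,142.55452
Total = $21,611.47516

$21,611.48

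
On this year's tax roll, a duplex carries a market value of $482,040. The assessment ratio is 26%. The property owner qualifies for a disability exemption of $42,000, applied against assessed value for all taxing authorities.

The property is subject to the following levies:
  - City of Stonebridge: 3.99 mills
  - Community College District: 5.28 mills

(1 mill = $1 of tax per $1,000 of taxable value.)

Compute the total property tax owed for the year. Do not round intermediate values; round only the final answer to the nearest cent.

Assessed value = $482,040 × 0.26 = $125,330.4
Taxable value = $125,330.4 − $42,000 = $83,330.4
City of Stonebridge: $83,330.4 × 0.00399 = $332.488296
Community College District: $83,330.4 × 0.00528 = $439.984512
Total = $332.488296 + $439.984512 = $772.472808

$772.47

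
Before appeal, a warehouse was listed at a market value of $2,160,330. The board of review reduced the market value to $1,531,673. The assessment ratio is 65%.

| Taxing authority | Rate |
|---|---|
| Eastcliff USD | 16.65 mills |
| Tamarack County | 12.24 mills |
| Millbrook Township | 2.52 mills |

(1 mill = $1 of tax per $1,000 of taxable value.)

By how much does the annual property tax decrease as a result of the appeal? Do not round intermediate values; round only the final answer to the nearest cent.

Old assessed value = $2,160,330 × 0.65 = $1,404,214.5
New assessed value = $1,531,673 × 0.65 = $995,587.45
Combined rate = 0.01665 + 0.01224 + 0.00252 = 0.03141
Old tax = $1,404,214.5 × 0.03141 = $44,106.377445
New tax = $995,587.45 × 0.03141 = $31,271.4018045
Reduction = $44,106.377445 − $31,271.4018045 = $12,834.9756405

$12,834.98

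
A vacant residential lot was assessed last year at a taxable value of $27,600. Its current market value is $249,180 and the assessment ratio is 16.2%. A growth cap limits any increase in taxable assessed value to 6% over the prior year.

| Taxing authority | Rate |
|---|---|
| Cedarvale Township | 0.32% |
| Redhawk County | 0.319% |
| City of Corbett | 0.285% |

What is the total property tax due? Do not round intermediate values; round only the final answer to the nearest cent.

$270.33

Uncapped assessed value = $249,180 × 0.162 = $40,367.16
Cap limit = $27,600 × 1.06 = $29,256
Taxable assessed value = min($40,367.16, $29,256) = $29,256 (cap binds)
Cedarvale Township: $29,256 × 0.0032 = $93.6192
Redhawk County: $29,256 × 0.00319 = $93.32664
City of Corbett: $29,256 × 0.00285 = $83.3796
Total = $270.32544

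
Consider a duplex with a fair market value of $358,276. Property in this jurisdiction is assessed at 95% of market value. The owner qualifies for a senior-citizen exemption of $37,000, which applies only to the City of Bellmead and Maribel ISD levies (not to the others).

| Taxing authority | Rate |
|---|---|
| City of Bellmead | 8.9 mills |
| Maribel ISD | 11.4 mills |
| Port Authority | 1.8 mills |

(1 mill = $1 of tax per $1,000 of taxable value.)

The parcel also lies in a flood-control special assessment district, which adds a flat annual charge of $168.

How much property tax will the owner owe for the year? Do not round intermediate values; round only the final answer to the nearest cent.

$6,938.90

Assessed value = $358,276 × 0.95 = $340,362.2
City of Bellmead: ($340,362.2 − $37,000) × 0.0089 = $303,362.2 × 0.0089 = $2,699.92358
Maribel ISD: ($340,362.2 − $37,000) × 0.0114 = $303,362.2 × 0.0114 = $3,458.32908
Port Authority: $340,362.2 × 0.0018 = $612.65196
Levies subtotal = $6,770.90462
Total = $6,770.90462 + $168 = $6,938.90462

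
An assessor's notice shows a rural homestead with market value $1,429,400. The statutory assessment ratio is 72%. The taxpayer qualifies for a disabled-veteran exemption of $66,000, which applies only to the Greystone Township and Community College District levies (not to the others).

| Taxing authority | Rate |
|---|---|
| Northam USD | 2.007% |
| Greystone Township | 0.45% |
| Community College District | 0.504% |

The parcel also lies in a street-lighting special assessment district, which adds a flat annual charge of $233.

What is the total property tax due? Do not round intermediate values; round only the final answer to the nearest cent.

Assessed value = $1,429,400 × 0.72 = $1,029,168
Northam USD: $1,029,168 × 0.02007 = $20,655.40176
Greystone Township: ($1,029,168 − $66,000) × 0.0045 = $963,168 × 0.0045 = $4,334.256
Community College District: ($1,029,168 − $66,000) × 0.00504 = $963,168 × 0.00504 = $4,854.36672
Levies subtotal = $29,844.02448
Total = $29,844.02448 + $233 = $30,077.02448

$30,077.02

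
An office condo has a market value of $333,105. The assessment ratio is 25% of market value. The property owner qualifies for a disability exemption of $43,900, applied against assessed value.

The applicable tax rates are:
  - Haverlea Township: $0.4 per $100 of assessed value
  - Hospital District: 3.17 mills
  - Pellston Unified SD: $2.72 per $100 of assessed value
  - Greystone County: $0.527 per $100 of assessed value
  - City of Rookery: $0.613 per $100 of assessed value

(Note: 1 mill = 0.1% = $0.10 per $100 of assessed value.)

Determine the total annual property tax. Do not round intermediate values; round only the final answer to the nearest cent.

Assessed value = $333,105 × 0.25 = $83,276.25
Taxable value = $83,276.25 − $43,900 = $39,376.25
Haverlea Township: $39,376.25 × 0.004 = $157.505
Hospital District: $39,376.25 × 0.00317 = $124.8227125
Pellston Unified SD: $39,376.25 × 0.0272 = $1,071.034
Greystone County: $39,376.25 × 0.00527 = $207.5128375
City of Rookery: $39,376.25 × 0.00613 = $241.3764125
Total = $1,802.2509625

$1,802.25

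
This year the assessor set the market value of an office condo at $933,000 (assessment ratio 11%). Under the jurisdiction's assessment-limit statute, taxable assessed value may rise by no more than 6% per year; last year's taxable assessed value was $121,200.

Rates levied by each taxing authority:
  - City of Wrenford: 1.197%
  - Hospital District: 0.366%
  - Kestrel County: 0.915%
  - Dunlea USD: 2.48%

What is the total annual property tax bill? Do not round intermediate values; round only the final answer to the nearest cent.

$5,088.40

Uncapped assessed value = $933,000 × 0.11 = $102,630
Cap limit = $121,200 × 1.06 = $128,472
Taxable assessed value = min($102,630, $128,472) = $102,630 (cap does not bind)
City of Wrenford: $102,630 × 0.01197 = $1,228.4811
Hospital District: $102,630 × 0.00366 = $375.6258
Kestrel County: $102,630 × 0.00915 = $939.0645
Dunlea USD: $102,630 × 0.0248 = $2,545.224
Total = $5,088.3954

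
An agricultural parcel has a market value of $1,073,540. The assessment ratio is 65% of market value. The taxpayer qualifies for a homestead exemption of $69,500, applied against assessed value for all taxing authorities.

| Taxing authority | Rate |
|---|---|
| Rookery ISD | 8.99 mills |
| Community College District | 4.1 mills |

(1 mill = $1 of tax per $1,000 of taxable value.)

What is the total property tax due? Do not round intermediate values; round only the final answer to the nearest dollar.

Assessed value = $1,073,540 × 0.65 = $697,801
Taxable value = $697,801 − $69,500 = $628,301
Rookery ISD: $628,301 × 0.00899 = $5,648.42599
Community College District: $628,301 × 0.0041 = $2,576.0341
Total = $5,648.42599 + $2,576.0341 = $8,224.46009

$8,224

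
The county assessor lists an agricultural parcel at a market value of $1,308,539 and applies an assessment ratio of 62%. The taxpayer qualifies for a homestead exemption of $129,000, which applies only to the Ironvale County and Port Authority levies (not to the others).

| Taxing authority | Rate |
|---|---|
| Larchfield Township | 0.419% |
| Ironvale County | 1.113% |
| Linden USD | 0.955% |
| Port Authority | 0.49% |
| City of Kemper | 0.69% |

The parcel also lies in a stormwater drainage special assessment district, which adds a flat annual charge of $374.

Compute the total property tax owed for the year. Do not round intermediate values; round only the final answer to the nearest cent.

Assessed value = $1,308,539 × 0.62 = $811,294.18
Larchfield Township: $811,294.18 × 0.00419 = $3,399.3226142
Ironvale County: ($811,294.18 − $129,000) × 0.01113 = $682,294.18 × 0.01113 = $7,593.9342234
Linden USD: $811,294.18 × 0.00955 = $7,747.859419
Port Authority: ($811,294.18 − $129,000) × 0.0049 = $682,294.18 × 0.0049 = $3,343.241482
City of Kemper: $811,294.18 × 0.0069 = $5,597.929842
Levies subtotal = $27,682.2875806
Total = $27,682.2875806 + $374 = $28,056.2875806

$28,056.29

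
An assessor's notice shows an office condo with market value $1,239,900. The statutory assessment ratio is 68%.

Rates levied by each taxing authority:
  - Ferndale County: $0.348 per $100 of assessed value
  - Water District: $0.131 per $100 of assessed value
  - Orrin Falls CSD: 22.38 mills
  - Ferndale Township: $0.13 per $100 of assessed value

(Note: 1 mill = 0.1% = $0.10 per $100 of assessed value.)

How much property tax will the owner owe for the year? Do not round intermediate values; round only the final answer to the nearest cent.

Assessed value = $1,239,900 × 0.68 = $843,132
Ferndale County: $843,132 × 0.00348 = $2,934.09936
Water District: $843,132 × 0.00131 = $1,104.50292
Orrin Falls CSD: $843,132 × 0.02238 = $18,869.29416
Ferndale Township: $843,132 × 0.0013 = $1,096.0716
Total = $24,003.96804

$24,003.97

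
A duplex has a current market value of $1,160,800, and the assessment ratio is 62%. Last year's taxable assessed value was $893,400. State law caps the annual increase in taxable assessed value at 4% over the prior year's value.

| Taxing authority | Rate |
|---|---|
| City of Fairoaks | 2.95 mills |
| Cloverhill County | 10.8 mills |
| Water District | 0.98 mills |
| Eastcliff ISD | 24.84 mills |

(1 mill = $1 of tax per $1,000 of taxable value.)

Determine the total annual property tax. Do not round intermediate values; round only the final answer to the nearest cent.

$28,478.37

Uncapped assessed value = $1,160,800 × 0.62 = $719,696
Cap limit = $893,400 × 1.04 = $929,136
Taxable assessed value = min($719,696, $929,136) = $719,696 (cap does not bind)
City of Fairoaks: $719,696 × 0.00295 = $2,123.1032
Cloverhill County: $719,696 × 0.0108 = $7,772.7168
Water District: $719,696 × 0.00098 = $705.30208
Eastcliff ISD: $719,696 × 0.02484 = $17,877.24864
Total = $28,478.37072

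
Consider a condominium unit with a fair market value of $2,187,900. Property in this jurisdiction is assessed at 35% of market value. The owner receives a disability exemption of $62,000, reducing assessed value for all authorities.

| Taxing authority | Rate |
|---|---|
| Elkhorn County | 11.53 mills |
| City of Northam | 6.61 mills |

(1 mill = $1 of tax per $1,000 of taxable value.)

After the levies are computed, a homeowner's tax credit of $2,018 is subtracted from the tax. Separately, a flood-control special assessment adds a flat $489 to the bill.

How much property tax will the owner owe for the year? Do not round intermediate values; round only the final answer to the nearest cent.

Assessed value = $2,187,900 × 0.35 = $765,765
Taxable value = $765,765 − $62,000 = $703,765
Elkhorn County: $703,765 × 0.01153 = $8,114.41045
City of Northam: $703,765 × 0.00661 = $4,651.88665
Levies subtotal = $12,766.2971
After credit = $12,766.2971 − $2,018 = $10,748.2971
Total = $10,748.2971 + $489 = $11,237.2971

$11,237.30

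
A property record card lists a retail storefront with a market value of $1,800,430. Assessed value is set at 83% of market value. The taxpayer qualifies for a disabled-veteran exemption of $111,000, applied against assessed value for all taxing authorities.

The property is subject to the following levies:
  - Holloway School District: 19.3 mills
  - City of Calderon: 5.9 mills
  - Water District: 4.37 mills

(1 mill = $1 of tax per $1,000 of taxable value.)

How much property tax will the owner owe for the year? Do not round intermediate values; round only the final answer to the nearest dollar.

$40,906

Assessed value = $1,800,430 × 0.83 = $1,494,356.9
Taxable value = $1,494,356.9 − $111,000 = $1,383,356.9
Holloway School District: $1,383,356.9 × 0.0193 = $26,698.78817
City of Calderon: $1,383,356.9 × 0.0059 = $8,161.80571
Water District: $1,383,356.9 × 0.00437 = $6,045.269653
Total = $26,698.78817 + $8,161.80571 + $6,045.269653 = $40,905.863533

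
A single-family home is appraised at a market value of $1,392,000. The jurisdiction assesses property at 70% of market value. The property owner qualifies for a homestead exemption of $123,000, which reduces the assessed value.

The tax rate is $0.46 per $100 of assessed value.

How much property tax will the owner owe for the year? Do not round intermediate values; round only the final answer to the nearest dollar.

$3,916

Assessed value = $1,392,000 × 0.7 = $974,400
Taxable value = $974,400 − $123,000 = $851,400
Tax = $851,400 × 0.0046 = $3,916.44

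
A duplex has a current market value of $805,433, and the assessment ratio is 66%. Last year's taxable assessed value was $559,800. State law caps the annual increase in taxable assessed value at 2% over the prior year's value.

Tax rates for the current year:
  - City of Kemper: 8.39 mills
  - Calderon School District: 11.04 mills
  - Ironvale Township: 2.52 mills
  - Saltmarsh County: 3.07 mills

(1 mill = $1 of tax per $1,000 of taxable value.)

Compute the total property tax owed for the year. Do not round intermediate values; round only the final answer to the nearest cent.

$13,300.28

Uncapped assessed value = $805,433 × 0.66 = $531,585.78
Cap limit = $559,800 × 1.02 = $570,996
Taxable assessed value = min($531,585.78, $570,996) = $531,585.78 (cap does not bind)
City of Kemper: $531,585.78 × 0.00839 = $4,460.0046942
Calderon School District: $531,585.78 × 0.01104 = $5,868.7070112
Ironvale Township: $531,585.78 × 0.00252 = $1,339.5961656
Saltmarsh County: $531,585.78 × 0.00307 = $1,631.9683446
Total = $13,300.2762156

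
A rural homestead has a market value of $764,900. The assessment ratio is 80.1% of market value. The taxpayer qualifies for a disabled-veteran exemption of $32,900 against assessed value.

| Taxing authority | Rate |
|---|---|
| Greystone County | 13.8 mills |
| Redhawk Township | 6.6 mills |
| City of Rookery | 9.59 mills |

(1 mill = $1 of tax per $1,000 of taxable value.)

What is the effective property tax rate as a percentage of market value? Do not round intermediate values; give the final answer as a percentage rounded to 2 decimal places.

2.27%

Assessed value = $764,900 × 0.801 = $612,684.9
Taxable value = $612,684.9 − $32,900 = $579,784.9
Greystone County: $579,784.9 × 0.0138 = $8,001.03162
Redhawk Township: $579,784.9 × 0.0066 = $3,826.58034
City of Rookery: $579,784.9 × 0.00959 = $5,560.137191
Total tax = $17,387.749151
Effective rate = $17,387.749151 ÷ $764,900 = 2.27% of market value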